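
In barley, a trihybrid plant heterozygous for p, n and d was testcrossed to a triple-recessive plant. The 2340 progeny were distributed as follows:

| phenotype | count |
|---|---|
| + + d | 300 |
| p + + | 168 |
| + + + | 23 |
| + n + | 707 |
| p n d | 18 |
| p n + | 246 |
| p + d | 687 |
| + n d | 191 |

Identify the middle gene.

The two most frequent reciprocal classes, p + d and + n +, are the parental types, so the F1 was p + d / + n +.
The two rarest classes, p n d and + + +, are the double crossovers. Comparing them with the parentals, only the n allele has switched, so n is the middle locus and the order is d – n – p.

n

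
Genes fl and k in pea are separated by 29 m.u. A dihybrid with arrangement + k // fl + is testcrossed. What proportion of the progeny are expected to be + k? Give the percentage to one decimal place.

A map distance of 29 m.u. corresponds to a recombination frequency of 0.290.
The F1 is + k / fl +, so + k is a parental gamete class with expected frequency (1 − r)/2 = 0.710/2 = 0.3550.
That is 0.3550 = 35.5% of the progeny.

35.5%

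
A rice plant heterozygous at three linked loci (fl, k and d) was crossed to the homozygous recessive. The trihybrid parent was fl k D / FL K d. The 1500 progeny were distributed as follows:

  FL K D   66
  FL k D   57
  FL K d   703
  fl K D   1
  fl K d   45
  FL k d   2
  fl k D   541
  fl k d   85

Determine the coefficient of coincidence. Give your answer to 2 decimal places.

The two rarest classes, fl K D and FL k d, are the double crossovers. Comparing them with the parentals, only the k allele has switched, so k is the middle locus and the order is d – k – fl.
d–k: (151 + 3)/1500 = 0.1027; k–fl: (102 + 3)/1500 = 0.0700.
Expected DCO frequency = 0.1027 × 0.0700 ≈ 0.00719; observed = 3/1500 ≈ 0.00200.
Coefficient of coincidence = 0.00200/0.00719 ≈ 0.28.

0.28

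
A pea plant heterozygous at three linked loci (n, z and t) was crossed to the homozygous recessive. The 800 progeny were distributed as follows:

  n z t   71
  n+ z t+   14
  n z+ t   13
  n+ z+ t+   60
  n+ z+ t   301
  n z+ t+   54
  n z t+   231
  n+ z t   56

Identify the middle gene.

The two most frequent reciprocal classes, n+ z+ t and n z t+, are the parental types, so the F1 was n+ z+ t / n z t+.
The two rarest classes, n z+ t and n+ z t+, are the double crossovers. Comparing them with the parentals, only the n allele has switched, so n is the middle locus and the order is z – n – t.

n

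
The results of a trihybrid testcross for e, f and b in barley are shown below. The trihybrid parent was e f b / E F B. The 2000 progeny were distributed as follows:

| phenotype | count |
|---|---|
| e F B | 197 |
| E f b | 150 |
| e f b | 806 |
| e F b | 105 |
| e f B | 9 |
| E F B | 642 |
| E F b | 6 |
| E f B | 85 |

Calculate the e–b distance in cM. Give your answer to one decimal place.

18.1 cM

The two rarest classes, e f B and E F b, are the double crossovers. Comparing them with the parentals, only the b allele has switched, so b is the middle locus and the order is e – b – f.
Crossovers in the e–b interval produce the single-crossover classes E f b and e F B (150 + 197 = 347) plus the double crossovers (15).
RF(e–b) = (347 + 15) / 2000 = 362/2000 = 0.1810 → 18.1 cM.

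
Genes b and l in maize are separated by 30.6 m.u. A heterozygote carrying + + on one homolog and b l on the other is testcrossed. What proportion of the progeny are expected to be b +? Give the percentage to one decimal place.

15.3%

A map distance of 30.6 m.u. corresponds to a recombination frequency of 0.306.
The F1 is + + / b l, so b + is a recombinant gamete class with expected frequency r/2 = 0.306/2 = 0.1530.
That is 0.1530 = 15.3% of the progeny.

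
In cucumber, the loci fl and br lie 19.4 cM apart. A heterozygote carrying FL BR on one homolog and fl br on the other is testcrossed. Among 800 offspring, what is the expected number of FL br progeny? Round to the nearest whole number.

A map distance of 19.4 cM corresponds to a recombination frequency of 0.194.
The F1 is FL BR / fl br, so FL br is a recombinant gamete class with expected frequency r/2 = 0.194/2 = 0.0970.
Expected number = 0.0970 × 800 = 77.60 ≈ 78.

78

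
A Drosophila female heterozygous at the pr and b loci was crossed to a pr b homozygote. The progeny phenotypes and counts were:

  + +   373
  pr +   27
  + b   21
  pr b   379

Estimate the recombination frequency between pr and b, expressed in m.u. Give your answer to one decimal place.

6.0 m.u.

The two most frequent classes, + + (373) and pr b (379), are the parental types, so the F1 was + + / pr b.
The recombinant classes are + b and pr +: 21 + 27 = 48.
Recombination frequency = 48/800 = 0.0600 ≈ 6.0%, i.e. 6.0 m.u.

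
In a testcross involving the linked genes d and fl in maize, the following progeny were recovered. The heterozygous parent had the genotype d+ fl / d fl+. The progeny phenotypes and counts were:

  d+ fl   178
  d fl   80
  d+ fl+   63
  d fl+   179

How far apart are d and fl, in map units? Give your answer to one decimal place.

The recombinant classes are d+ fl+ and d fl: 63 + 80 = 143.
Recombination frequency = 143/500 = 0.2860 ≈ 28.6%, i.e. 28.6 map units.

28.6 map units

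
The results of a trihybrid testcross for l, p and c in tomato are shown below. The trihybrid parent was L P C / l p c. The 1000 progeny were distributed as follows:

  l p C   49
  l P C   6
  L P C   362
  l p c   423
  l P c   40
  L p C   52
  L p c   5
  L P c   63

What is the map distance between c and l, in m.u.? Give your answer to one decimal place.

The two rarest classes, l P C and L p c, are the double crossovers. Comparing them with the parentals, only the l allele has switched, so l is the middle locus and the order is c – l – p.
Crossovers in the c–l interval produce the single-crossover classes L P c and l p C (63 + 49 = 112) plus the double crossovers (11).
RF(c–l) = (112 + 11) / 1000 = 123/1000 = 0.1230 → 12.3 m.u.

12.3 m.u.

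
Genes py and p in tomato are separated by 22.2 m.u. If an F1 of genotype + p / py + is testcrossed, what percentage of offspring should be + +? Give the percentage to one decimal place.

A map distance of 22.2 m.u. corresponds to a recombination frequency of 0.222.
The F1 is + p / py +, so + + is a recombinant gamete class with expected frequency r/2 = 0.222/2 = 0.1110.
That is 0.1110 = 11.1% of the progeny.

11.1%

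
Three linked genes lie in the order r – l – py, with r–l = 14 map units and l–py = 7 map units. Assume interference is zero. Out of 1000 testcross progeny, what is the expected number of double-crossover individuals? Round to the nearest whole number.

Map distances give recombination frequencies of 0.140 and 0.070 for the two intervals.
With no interference, expected double-crossover frequency = 0.140 × 0.070 = 0.00980.
Expected number = 0.00980 × 1000 = 9.80 ≈ 10.

10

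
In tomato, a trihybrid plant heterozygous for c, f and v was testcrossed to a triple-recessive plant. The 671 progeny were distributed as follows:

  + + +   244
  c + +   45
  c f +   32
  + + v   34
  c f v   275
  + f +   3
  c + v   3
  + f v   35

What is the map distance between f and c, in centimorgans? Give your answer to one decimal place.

12.8 centimorgans

The two most frequent reciprocal classes, c f v and + + +, are the parental types, so the F1 was c f v / + + +.
The two rarest classes, c + v and + f +, are the double crossovers. Comparing them with the parentals, only the f allele has switched, so f is the middle locus and the order is c – f – v.
Crossovers in the c–f interval produce the single-crossover classes + f v and c + + (35 + 45 = 80) plus the double crossovers (6).
RF(c–f) = (80 + 6) / 671 = 86/671 = 0.1282 → 12.8 centimorgans.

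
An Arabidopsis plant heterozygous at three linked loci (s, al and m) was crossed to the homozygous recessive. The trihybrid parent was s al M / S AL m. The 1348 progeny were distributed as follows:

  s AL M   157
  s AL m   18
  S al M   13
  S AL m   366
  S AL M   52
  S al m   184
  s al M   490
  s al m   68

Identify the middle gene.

s

The two rarest classes, S al M and s AL m, are the double crossovers. Comparing them with the parentals, only the s allele has switched, so s is the middle locus and the order is al – s – m.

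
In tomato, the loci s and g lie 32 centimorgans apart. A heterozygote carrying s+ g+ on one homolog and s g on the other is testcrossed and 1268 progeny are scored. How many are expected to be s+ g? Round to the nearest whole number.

203

A map distance of 32 centimorgans corresponds to a recombination frequency of 0.320.
The F1 is s+ g+ / s g, so s+ g is a recombinant gamete class with expected frequency r/2 = 0.320/2 = 0.1600.
Expected number = 0.1600 × 1268 = 202.88 ≈ 203.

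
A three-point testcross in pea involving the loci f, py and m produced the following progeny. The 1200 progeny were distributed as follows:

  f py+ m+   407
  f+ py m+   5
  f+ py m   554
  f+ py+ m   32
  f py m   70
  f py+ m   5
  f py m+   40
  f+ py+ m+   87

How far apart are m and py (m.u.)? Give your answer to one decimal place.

The two most frequent reciprocal classes, f+ py m and f py+ m+, are the parental types, so the F1 was f+ py m / f py+ m+.
The two rarest classes, f+ py m+ and f py+ m, are the double crossovers. Comparing them with the parentals, only the m allele has switched, so m is the middle locus and the order is py – m – f.
Crossovers in the py–m interval produce the single-crossover classes f+ py+ m and f py m+ (32 + 40 = 72) plus the double crossovers (10).
RF(py–m) = (72 + 10) / 1200 = 82/1200 = 0.0683 → 6.8 m.u.

6.8 m.u.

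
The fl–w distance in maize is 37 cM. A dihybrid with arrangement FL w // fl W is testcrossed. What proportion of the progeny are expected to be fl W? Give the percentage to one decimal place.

A map distance of 37 cM corresponds to a recombination frequency of 0.370.
The F1 is FL w / fl W, so fl W is a parental gamete class with expected frequency (1 − r)/2 = 0.630/2 = 0.3150.
That is 0.3150 = 31.5% of the progeny.

31.5%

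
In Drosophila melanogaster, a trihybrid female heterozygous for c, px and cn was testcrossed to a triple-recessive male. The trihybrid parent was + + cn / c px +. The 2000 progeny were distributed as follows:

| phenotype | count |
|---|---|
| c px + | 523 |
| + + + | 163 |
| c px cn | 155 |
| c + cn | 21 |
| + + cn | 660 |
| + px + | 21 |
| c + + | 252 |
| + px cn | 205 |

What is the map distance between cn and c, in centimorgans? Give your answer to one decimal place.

18.0 centimorgans

The two rarest classes, c + cn and + px +, are the double crossovers. Comparing them with the parentals, only the c allele has switched, so c is the middle locus and the order is cn – c – px.
Crossovers in the cn–c interval produce the single-crossover classes + + + and c px cn (163 + 155 = 318) plus the double crossovers (42).
RF(cn–c) = (318 + 42) / 2000 = 360/2000 = 0.1800 → 18.0 centimorgans.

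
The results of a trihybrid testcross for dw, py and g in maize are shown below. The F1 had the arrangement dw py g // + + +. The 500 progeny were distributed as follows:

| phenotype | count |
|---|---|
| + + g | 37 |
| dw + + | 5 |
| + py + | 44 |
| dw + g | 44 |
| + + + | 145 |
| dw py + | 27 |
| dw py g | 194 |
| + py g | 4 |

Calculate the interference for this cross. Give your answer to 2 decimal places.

The two rarest classes, + py g and dw + +, are the double crossovers. Comparing them with the parentals, only the dw allele has switched, so dw is the middle locus and the order is py – dw – g.
py–dw: (88 + 9)/500 = 0.1940; dw–g: (64 + 9)/500 = 0.1460.
Expected DCO frequency = 0.1940 × 0.1460 ≈ 0.02832; observed = 9/500 ≈ 0.01800.
Coefficient of coincidence = 0.01800/0.02832 ≈ 0.64; interference = 1 − 0.64 = 0.36.

0.36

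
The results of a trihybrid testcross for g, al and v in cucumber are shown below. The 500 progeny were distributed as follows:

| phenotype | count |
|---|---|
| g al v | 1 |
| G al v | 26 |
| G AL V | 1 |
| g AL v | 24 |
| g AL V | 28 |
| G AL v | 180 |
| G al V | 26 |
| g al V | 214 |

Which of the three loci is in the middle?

The two most frequent reciprocal classes, G AL v and g al V, are the parental types, so the F1 was G AL v / g al V.
The two rarest classes, G AL V and g al v, are the double crossovers. Comparing them with the parentals, only the v allele has switched, so v is the middle locus and the order is al – v – g.

v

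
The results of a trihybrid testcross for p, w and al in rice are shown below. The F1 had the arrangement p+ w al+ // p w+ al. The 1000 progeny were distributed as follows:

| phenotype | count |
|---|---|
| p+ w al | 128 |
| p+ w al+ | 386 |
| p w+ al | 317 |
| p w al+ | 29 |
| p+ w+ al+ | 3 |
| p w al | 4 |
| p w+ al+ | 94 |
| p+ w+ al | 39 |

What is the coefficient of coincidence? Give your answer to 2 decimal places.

0.41

The two rarest classes, p+ w+ al+ and p w al, are the double crossovers. Comparing them with the parentals, only the w allele has switched, so w is the middle locus and the order is al – w – p.
al–w: (222 + 7)/1000 = 0.2290; w–p: (68 + 7)/1000 = 0.0750.
Expected DCO frequency = 0.2290 × 0.0750 ≈ 0.01717; observed = 7/1000 ≈ 0.00700.
Coefficient of coincidence = 0.00700/0.01717 ≈ 0.41.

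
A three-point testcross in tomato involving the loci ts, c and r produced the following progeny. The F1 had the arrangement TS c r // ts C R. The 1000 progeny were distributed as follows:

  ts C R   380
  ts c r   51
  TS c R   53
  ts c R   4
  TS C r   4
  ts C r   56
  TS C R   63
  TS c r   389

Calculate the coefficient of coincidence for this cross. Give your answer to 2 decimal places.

The two rarest classes, TS C r and ts c R, are the double crossovers. Comparing them with the parentals, only the c allele has switched, so c is the middle locus and the order is ts – c – r.
ts–c: (114 + 8)/1000 = 0.1220; c–r: (109 + 8)/1000 = 0.1170.
Expected DCO frequency = 0.1220 × 0.1170 ≈ 0.01427; observed = 8/1000 ≈ 0.00800.
Coefficient of coincidence = 0.00800/0.01427 ≈ 0.56.

0.56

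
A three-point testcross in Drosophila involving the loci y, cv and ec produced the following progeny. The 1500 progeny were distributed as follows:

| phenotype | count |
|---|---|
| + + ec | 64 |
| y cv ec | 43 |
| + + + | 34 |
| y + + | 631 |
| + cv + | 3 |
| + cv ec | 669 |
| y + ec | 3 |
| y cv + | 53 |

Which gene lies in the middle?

ec

The two most frequent reciprocal classes, y + + and + cv ec, are the parental types, so the F1 was y + + / + cv ec.
The two rarest classes, y + ec and + cv +, are the double crossovers. Comparing them with the parentals, only the ec allele has switched, so ec is the middle locus and the order is y – ec – cv.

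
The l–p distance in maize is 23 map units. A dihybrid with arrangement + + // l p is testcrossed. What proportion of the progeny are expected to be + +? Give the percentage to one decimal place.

38.5%

A map distance of 23 map units corresponds to a recombination frequency of 0.230.
The F1 is + + / l p, so + + is a parental gamete class with expected frequency (1 − r)/2 = 0.770/2 = 0.3850.
That is 0.3850 = 38.5% of the progeny.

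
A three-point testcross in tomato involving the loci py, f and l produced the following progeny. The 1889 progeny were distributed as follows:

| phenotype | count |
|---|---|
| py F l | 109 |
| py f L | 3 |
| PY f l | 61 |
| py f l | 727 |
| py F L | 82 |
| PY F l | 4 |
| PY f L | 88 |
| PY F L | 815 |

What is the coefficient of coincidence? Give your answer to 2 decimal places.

0.43

The two most frequent reciprocal classes, py f l and PY F L, are the parental types, so the F1 was py f l / PY F L.
The two rarest classes, py f L and PY F l, are the double crossovers. Comparing them with the parentals, only the l allele has switched, so l is the middle locus and the order is f – l – py.
f–l: (197 + 7)/1889 = 0.1080; l–py: (143 + 7)/1889 = 0.0794.
Expected DCO frequency = 0.1080 × 0.0794 ≈ 0.00858; observed = 7/1889 ≈ 0.00371.
Coefficient of coincidence = 0.00371/0.00858 ≈ 0.43.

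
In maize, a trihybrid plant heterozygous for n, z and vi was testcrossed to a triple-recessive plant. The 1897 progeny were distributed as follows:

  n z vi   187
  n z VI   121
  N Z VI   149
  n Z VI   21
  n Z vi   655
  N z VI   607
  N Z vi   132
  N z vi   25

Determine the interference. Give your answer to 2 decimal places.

The two most frequent reciprocal classes, N z VI and n Z vi, are the parental types, so the F1 was N z VI / n Z vi.
The two rarest classes, N z vi and n Z VI, are the double crossovers. Comparing them with the parentals, only the vi allele has switched, so vi is the middle locus and the order is n – vi – z.
n–vi: (253 + 46)/1897 = 0.1576; vi–z: (336 + 46)/1897 = 0.2014.
Expected DCO frequency = 0.1576 × 0.2014 ≈ 0.03174; observed = 46/1897 ≈ 0.02425.
Coefficient of coincidence = 0.02425/0.03174 ≈ 0.76; interference = 1 − 0.76 = 0.24.

0.24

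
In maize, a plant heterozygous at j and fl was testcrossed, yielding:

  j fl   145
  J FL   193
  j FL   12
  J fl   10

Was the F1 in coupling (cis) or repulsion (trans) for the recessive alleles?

The two most frequent classes are J FL (193) and j fl (145); these are the parental (non-recombinant) types.
So the F1 carried J FL on one chromosome and j fl on the other — the recessive alleles are on the same chromosome (cis / coupling).

cis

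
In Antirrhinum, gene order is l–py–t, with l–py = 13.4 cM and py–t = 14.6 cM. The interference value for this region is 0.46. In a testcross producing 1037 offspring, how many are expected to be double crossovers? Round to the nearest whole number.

11

Map distances give recombination frequencies of 0.134 and 0.146 for the two intervals.
With interference 0.46 (so coincidence = 0.54), expected double-crossover frequency = 0.134 × 0.146 × 0.54 = 0.01056.
Expected number = 0.01056 × 1037 = 10.96 ≈ 11.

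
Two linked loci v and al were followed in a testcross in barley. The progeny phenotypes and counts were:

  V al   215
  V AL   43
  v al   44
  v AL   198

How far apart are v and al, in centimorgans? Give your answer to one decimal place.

The two most frequent classes, V al (215) and v AL (198), are the parental types, so the F1 was V al / v AL.
The recombinant classes are V AL and v al: 43 + 44 = 87.
Recombination frequency = 87/500 = 0.1740 ≈ 17.4%, i.e. 17.4 centimorgans.

17.4 centimorgans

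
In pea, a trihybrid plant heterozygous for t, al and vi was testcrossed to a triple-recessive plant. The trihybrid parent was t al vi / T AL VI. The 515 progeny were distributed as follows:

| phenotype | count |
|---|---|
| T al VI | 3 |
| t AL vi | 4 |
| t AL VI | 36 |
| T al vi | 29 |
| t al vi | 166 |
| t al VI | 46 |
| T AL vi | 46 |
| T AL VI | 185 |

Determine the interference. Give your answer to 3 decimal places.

0.494

The two rarest classes, t AL vi and T al VI, are the double crossovers. Comparing them with the parentals, only the al allele has switched, so al is the middle locus and the order is t – al – vi.
t–al: (65 + 7)/515 = 0.1398; al–vi: (92 + 7)/515 = 0.1922.
Expected DCO frequency = 0.1398 × 0.1922 ≈ 0.02687; observed = 7/515 ≈ 0.01359.
Coefficient of coincidence = 0.01359/0.02687 ≈ 0.506; interference = 1 − 0.506 = 0.494.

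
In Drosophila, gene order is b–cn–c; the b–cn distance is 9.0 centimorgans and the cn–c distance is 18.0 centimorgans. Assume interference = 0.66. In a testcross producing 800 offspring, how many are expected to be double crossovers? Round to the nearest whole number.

Map distances give recombination frequencies of 0.090 and 0.180 for the two intervals.
With interference 0.66 (so coincidence = 0.34), expected double-crossover frequency = 0.090 × 0.180 × 0.34 = 0.00551.
Expected number = 0.00551 × 800 = 4.41 ≈ 4.

4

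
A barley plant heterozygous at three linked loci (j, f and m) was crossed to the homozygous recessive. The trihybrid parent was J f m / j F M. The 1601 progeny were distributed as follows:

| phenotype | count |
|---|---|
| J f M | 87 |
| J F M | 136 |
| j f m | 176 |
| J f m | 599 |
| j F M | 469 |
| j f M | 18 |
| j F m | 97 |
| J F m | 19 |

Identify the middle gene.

The two rarest classes, J F m and j f M, are the double crossovers. Comparing them with the parentals, only the f allele has switched, so f is the middle locus and the order is j – f – m.

f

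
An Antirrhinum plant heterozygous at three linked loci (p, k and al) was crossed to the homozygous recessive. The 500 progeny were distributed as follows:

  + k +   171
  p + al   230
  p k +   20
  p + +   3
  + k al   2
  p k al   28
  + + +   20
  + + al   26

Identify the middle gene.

The two most frequent reciprocal classes, p + al and + k +, are the parental types, so the F1 was p + al / + k +.
The two rarest classes, p + + and + k al, are the double crossovers. Comparing them with the parentals, only the al allele has switched, so al is the middle locus and the order is p – al – k.

al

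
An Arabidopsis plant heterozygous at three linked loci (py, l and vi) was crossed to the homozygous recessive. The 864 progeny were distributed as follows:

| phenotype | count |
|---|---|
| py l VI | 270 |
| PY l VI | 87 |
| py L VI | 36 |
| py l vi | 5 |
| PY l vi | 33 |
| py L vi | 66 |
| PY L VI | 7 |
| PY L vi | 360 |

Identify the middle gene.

vi

The two most frequent reciprocal classes, PY L vi and py l VI, are the parental types, so the F1 was PY L vi / py l VI.
The two rarest classes, PY L VI and py l vi, are the double crossovers. Comparing them with the parentals, only the vi allele has switched, so vi is the middle locus and the order is py – vi – l.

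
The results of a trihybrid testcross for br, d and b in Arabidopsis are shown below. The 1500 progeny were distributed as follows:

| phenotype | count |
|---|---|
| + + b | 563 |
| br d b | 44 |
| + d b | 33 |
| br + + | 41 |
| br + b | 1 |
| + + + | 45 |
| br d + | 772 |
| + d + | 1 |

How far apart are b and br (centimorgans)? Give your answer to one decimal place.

The two most frequent reciprocal classes, br d + and + + b, are the parental types, so the F1 was br d + / + + b.
The two rarest classes, + d + and br + b, are the double crossovers. Comparing them with the parentals, only the br allele has switched, so br is the middle locus and the order is d – br – b.
Crossovers in the br–b interval produce the single-crossover classes br d b and + + + (44 + 45 = 89) plus the double crossovers (2).
RF(br–b) = (89 + 2) / 1500 = 91/1500 = 0.0607 → 6.1 centimorgans.

6.1 centimorgans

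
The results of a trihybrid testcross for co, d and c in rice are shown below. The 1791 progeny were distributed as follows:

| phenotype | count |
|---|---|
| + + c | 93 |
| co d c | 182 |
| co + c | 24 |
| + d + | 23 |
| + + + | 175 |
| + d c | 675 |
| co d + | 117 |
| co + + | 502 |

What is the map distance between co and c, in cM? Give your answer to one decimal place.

The two most frequent reciprocal classes, co + + and + d c, are the parental types, so the F1 was co + + / + d c.
The two rarest classes, co + c and + d +, are the double crossovers. Comparing them with the parentals, only the c allele has switched, so c is the middle locus and the order is d – c – co.
Crossovers in the c–co interval produce the single-crossover classes + + + and co d c (175 + 182 = 357) plus the double crossovers (47).
RF(c–co) = (357 + 47) / 1791 = 404/1791 = 0.2256 → 22.6 cM.

22.6 cM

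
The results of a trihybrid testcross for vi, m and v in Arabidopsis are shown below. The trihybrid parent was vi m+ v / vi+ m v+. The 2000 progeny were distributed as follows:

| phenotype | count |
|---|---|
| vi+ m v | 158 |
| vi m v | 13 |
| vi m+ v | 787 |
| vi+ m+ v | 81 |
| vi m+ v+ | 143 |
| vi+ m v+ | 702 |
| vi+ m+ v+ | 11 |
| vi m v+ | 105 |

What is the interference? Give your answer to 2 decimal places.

The two rarest classes, vi m v and vi+ m+ v+, are the double crossovers. Comparing them with the parentals, only the m allele has switched, so m is the middle locus and the order is vi – m – v.
vi–m: (186 + 24)/2000 = 0.1050; m–v: (301 + 24)/2000 = 0.1625.
Expected DCO frequency = 0.1050 × 0.1625 ≈ 0.01706; observed = 24/2000 ≈ 0.01200.
Coefficient of coincidence = 0.01200/0.01706 ≈ 0.70; interference = 1 − 0.70 = 0.30.

0.30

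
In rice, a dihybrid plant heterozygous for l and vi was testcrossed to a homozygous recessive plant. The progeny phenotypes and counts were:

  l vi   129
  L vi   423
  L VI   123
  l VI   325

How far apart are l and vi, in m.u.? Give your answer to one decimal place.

The two most frequent classes, L vi (423) and l VI (325), are the parental types, so the F1 was L vi / l VI.
The recombinant classes are L VI and l vi: 123 + 129 = 252.
Recombination frequency = 252/1000 = 0.2520 ≈ 25.2%, i.e. 25.2 m.u.

25.2 m.u.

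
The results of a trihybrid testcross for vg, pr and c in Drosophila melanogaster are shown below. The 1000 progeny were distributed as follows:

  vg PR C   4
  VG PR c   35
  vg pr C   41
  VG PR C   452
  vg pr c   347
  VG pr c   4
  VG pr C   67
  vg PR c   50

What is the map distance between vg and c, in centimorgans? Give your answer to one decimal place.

The two most frequent reciprocal classes, vg pr c and VG PR C, are the parental types, so the F1 was vg pr c / VG PR C.
The two rarest classes, VG pr c and vg PR C, are the double crossovers. Comparing them with the parentals, only the vg allele has switched, so vg is the middle locus and the order is c – vg – pr.
Crossovers in the c–vg interval produce the single-crossover classes vg pr C and VG PR c (41 + 35 = 76) plus the double crossovers (8).
RF(c–vg) = (76 + 8) / 1000 = 84/1000 = 0.0840 → 8.4 centimorgans.

8.4 centimorgans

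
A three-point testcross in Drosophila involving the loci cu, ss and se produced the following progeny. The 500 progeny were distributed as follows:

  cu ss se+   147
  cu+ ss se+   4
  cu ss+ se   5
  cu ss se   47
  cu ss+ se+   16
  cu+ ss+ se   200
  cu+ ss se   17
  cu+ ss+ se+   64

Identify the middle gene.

The two most frequent reciprocal classes, cu ss se+ and cu+ ss+ se, are the parental types, so the F1 was cu ss se+ / cu+ ss+ se.
The two rarest classes, cu+ ss se+ and cu ss+ se, are the double crossovers. Comparing them with the parentals, only the cu allele has switched, so cu is the middle locus and the order is se – cu – ss.

cu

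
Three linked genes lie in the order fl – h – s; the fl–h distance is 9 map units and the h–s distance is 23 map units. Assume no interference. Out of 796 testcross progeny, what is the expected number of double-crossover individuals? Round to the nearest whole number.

16

Map distances give recombination frequencies of 0.090 and 0.230 for the two intervals.
With no interference, expected double-crossover frequency = 0.090 × 0.230 = 0.02070.
Expected number = 0.02070 × 796 = 16.48 ≈ 16.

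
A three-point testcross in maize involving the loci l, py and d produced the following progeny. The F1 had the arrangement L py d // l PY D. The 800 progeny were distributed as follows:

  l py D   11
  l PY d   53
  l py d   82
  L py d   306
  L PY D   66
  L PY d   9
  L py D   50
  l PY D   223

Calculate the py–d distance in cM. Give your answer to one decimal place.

The two rarest classes, L PY d and l py D, are the double crossovers. Comparing them with the parentals, only the py allele has switched, so py is the middle locus and the order is d – py – l.
Crossovers in the d–py interval produce the single-crossover classes L py D and l PY d (50 + 53 = 103) plus the double crossovers (20).
RF(d–py) = (103 + 20) / 800 = 123/800 = 0.1537 → 15.4 cM.

15.4 cM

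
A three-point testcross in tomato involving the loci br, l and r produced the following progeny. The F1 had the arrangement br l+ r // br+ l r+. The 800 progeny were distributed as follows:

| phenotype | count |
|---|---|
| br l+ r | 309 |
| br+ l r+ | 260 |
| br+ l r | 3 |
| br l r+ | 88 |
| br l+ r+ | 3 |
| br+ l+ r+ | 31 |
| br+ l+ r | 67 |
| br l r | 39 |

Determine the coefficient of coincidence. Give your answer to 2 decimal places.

The two rarest classes, br l+ r+ and br+ l r, are the double crossovers. Comparing them with the parentals, only the r allele has switched, so r is the middle locus and the order is l – r – br.
l–r: (70 + 6)/800 = 0.0950; r–br: (155 + 6)/800 = 0.2013.
Expected DCO frequency = 0.0950 × 0.2013 ≈ 0.01912; observed = 6/800 ≈ 0.00750.
Coefficient of coincidence = 0.00750/0.01912 ≈ 0.39.

0.39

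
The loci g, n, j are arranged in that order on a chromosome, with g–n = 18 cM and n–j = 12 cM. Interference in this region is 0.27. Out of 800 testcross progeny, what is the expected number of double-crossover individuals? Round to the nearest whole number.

Map distances give recombination frequencies of 0.180 and 0.120 for the two intervals.
With interference 0.27 (so coincidence = 0.73), expected double-crossover frequency = 0.180 × 0.120 × 0.73 = 0.01577.
Expected number = 0.01577 × 800 = 12.61 ≈ 13.

13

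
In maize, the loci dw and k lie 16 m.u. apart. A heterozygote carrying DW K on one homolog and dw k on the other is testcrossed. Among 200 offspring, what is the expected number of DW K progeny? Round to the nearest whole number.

84

A map distance of 16 m.u. corresponds to a recombination frequency of 0.160.
The F1 is DW K / dw k, so DW K is a parental gamete class with expected frequency (1 − r)/2 = 0.840/2 = 0.4200.
Expected number = 0.4200 × 200 = 84.00 ≈ 84.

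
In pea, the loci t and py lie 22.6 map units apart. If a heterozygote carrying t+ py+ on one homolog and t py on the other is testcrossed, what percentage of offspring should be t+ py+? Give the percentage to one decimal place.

38.7%

A map distance of 22.6 map units corresponds to a recombination frequency of 0.226.
The F1 is t+ py+ / t py, so t+ py+ is a parental gamete class with expected frequency (1 − r)/2 = 0.774/2 = 0.3870.
That is 0.3870 = 38.7% of the progeny.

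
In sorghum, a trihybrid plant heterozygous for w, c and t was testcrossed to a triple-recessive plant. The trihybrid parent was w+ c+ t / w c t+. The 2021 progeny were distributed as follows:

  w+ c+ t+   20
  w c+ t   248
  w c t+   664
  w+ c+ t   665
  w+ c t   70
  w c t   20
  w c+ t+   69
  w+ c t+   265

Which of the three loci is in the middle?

The two rarest classes, w+ c+ t+ and w c t, are the double crossovers. Comparing them with the parentals, only the t allele has switched, so t is the middle locus and the order is w – t – c.

t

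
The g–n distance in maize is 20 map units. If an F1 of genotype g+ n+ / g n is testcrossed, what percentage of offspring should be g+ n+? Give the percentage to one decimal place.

A map distance of 20 map units corresponds to a recombination frequency of 0.200.
The F1 is g+ n+ / g n, so g+ n+ is a parental gamete class with expected frequency (1 − r)/2 = 0.800/2 = 0.4000.
That is 0.4000 = 40.0% of the progeny.

40.0%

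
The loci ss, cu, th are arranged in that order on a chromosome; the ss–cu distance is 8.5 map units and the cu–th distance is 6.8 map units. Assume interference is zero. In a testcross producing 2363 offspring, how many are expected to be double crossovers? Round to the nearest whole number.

Map distances give recombination frequencies of 0.085 and 0.068 for the two intervals.
With no interference, expected double-crossover frequency = 0.085 × 0.068 = 0.00578.
Expected number = 0.00578 × 2363 = 13.66 ≈ 14.

14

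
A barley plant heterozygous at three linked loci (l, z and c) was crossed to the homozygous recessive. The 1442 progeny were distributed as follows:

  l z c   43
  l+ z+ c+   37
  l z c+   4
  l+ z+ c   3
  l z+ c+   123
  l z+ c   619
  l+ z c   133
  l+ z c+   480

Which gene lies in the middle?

l

The two most frequent reciprocal classes, l z+ c and l+ z c+, are the parental types, so the F1 was l z+ c / l+ z c+.
The two rarest classes, l+ z+ c and l z c+, are the double crossovers. Comparing them with the parentals, only the l allele has switched, so l is the middle locus and the order is c – l – z.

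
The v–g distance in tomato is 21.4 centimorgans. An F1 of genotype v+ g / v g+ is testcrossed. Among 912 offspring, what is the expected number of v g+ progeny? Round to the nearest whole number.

358

A map distance of 21.4 centimorgans corresponds to a recombination frequency of 0.214.
The F1 is v+ g / v g+, so v g+ is a parental gamete class with expected frequency (1 − r)/2 = 0.786/2 = 0.3930.
Expected number = 0.3930 × 912 = 358.42 ≈ 358.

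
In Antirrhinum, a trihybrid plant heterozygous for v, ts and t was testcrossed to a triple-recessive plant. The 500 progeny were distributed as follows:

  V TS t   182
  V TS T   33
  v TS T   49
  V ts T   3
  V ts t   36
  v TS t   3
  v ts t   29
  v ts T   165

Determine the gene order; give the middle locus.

v

The two most frequent reciprocal classes, V TS t and v ts T, are the parental types, so the F1 was V TS t / v ts T.
The two rarest classes, v TS t and V ts T, are the double crossovers. Comparing them with the parentals, only the v allele has switched, so v is the middle locus and the order is ts – v – t.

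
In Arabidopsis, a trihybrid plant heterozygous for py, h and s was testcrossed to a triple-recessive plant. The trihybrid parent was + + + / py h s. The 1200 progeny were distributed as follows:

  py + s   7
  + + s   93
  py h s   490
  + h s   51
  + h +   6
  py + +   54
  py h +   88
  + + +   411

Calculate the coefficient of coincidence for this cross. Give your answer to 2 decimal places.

0.68

The two rarest classes, + h + and py + s, are the double crossovers. Comparing them with the parentals, only the h allele has switched, so h is the middle locus and the order is py – h – s.
py–h: (105 + 13)/1200 = 0.0983; h–s: (181 + 13)/1200 = 0.1617.
Expected DCO frequency = 0.0983 × 0.1617 ≈ 0.01590; observed = 13/1200 ≈ 0.01083.
Coefficient of coincidence = 0.01083/0.01590 ≈ 0.68.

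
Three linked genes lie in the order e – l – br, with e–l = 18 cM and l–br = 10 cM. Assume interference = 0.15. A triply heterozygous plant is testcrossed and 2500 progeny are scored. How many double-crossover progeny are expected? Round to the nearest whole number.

Map distances give recombination frequencies of 0.180 and 0.100 for the two intervals.
With interference 0.15 (so coincidence = 0.85), expected double-crossover frequency = 0.180 × 0.100 × 0.85 = 0.01530.
Expected number = 0.01530 × 2500 = 38.25 ≈ 38.

38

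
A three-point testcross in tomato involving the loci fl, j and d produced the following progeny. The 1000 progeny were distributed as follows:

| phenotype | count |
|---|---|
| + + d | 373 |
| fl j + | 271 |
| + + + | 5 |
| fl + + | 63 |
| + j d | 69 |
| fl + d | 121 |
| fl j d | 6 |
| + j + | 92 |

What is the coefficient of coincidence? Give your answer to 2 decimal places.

The two most frequent reciprocal classes, + + d and fl j +, are the parental types, so the F1 was + + d / fl j +.
The two rarest classes, + + + and fl j d, are the double crossovers. Comparing them with the parentals, only the d allele has switched, so d is the middle locus and the order is j – d – fl.
j–d: (132 + 11)/1000 = 0.1430; d–fl: (213 + 11)/1000 = 0.2240.
Expected DCO frequency = 0.1430 × 0.2240 ≈ 0.03203; observed = 11/1000 ≈ 0.01100.
Coefficient of coincidence = 0.01100/0.03203 ≈ 0.34.

0.34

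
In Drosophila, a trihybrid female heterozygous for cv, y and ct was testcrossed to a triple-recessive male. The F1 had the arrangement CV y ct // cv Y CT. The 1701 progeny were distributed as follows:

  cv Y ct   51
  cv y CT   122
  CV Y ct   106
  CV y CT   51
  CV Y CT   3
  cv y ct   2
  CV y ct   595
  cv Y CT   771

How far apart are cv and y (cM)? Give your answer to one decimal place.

13.7 cM

The two rarest classes, cv y ct and CV Y CT, are the double crossovers. Comparing them with the parentals, only the cv allele has switched, so cv is the middle locus and the order is ct – cv – y.
Crossovers in the cv–y interval produce the single-crossover classes CV Y ct and cv y CT (106 + 122 = 228) plus the double crossovers (5).
RF(cv–y) = (228 + 5) / 1701 = 233/1701 = 0.1370 → 13.7 cM.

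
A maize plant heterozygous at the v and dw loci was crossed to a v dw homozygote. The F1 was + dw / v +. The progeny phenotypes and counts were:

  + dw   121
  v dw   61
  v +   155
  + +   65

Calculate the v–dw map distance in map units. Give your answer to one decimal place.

The recombinant classes are + + and v dw: 65 + 61 = 126.
Recombination frequency = 126/402 = 0.3134 ≈ 31.3%, i.e. 31.3 map units.

31.3 map units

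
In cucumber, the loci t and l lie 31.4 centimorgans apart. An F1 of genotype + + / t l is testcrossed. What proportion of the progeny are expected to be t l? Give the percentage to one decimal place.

A map distance of 31.4 centimorgans corresponds to a recombination frequency of 0.314.
The F1 is + + / t l, so t l is a parental gamete class with expected frequency (1 − r)/2 = 0.686/2 = 0.3430.
That is 0.3430 = 34.3% of the progeny.

34.3%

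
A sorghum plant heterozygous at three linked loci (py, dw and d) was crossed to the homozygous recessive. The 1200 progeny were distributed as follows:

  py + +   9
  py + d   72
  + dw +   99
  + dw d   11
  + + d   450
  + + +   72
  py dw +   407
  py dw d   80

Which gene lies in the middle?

dw

The two most frequent reciprocal classes, py dw + and + + d, are the parental types, so the F1 was py dw + / + + d.
The two rarest classes, py + + and + dw d, are the double crossovers. Comparing them with the parentals, only the dw allele has switched, so dw is the middle locus and the order is d – dw – py.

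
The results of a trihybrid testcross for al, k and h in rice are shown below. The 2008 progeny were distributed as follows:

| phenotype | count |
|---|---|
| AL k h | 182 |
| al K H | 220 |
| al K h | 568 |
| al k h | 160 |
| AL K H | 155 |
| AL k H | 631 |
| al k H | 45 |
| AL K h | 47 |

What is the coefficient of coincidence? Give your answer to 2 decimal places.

The two most frequent reciprocal classes, AL k H and al K h, are the parental types, so the F1 was AL k H / al K h.
The two rarest classes, al k H and AL K h, are the double crossovers. Comparing them with the parentals, only the al allele has switched, so al is the middle locus and the order is h – al – k.
h–al: (402 + 92)/2008 = 0.2460; al–k: (315 + 92)/2008 = 0.2027.
Expected DCO frequency = 0.2460 × 0.2027 ≈ 0.04986; observed = 92/2008 ≈ 0.04582.
Coefficient of coincidence = 0.04582/0.04986 ≈ 0.92.

0.92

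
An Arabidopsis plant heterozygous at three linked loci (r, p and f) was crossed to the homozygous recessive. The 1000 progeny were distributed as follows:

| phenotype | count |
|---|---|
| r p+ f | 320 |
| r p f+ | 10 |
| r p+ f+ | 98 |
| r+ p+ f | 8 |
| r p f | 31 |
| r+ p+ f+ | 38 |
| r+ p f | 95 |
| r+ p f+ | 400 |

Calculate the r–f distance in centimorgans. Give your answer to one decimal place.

The two most frequent reciprocal classes, r p+ f and r+ p f+, are the parental types, so the F1 was r p+ f / r+ p f+.
The two rarest classes, r+ p+ f and r p f+, are the double crossovers. Comparing them with the parentals, only the r allele has switched, so r is the middle locus and the order is p – r – f.
Crossovers in the r–f interval produce the single-crossover classes r p+ f+ and r+ p f (98 + 95 = 193) plus the double crossovers (18).
RF(r–f) = (193 + 18) / 1000 = 211/1000 = 0.2110 → 21.1 centimorgans.

21.1 centimorgans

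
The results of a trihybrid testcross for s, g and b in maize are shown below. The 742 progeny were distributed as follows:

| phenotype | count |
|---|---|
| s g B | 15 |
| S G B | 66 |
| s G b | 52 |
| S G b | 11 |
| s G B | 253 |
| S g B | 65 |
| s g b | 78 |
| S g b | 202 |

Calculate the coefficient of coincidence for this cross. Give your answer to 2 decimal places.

The two most frequent reciprocal classes, s G B and S g b, are the parental types, so the F1 was s G B / S g b.
The two rarest classes, s g B and S G b, are the double crossovers. Comparing them with the parentals, only the g allele has switched, so g is the middle locus and the order is s – g – b.
s–g: (144 + 26)/742 = 0.2291; g–b: (117 + 26)/742 = 0.1927.
Expected DCO frequency = 0.2291 × 0.1927 ≈ 0.04415; observed = 26/742 ≈ 0.03504.
Coefficient of coincidence = 0.03504/0.04415 ≈ 0.79.

0.79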